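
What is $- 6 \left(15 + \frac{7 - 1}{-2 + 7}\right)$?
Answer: $- \frac{486}{5} \approx -97.2$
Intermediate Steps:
$- 6 \left(15 + \frac{7 - 1}{-2 + 7}\right) = - 6 \left(15 + \frac{6}{5}\right) = \left(-6\right) \frac{81}{5} = - \frac{486}{5}$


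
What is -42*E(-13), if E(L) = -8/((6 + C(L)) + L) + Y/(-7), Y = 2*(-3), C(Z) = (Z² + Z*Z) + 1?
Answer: -2904/83 ≈ -34.988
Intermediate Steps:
C(Z) = 1 + 2*Z² (C(Z) = (Z² + Z²) + 1 = 2*Z² + 1 = 1 + 2*Z²)
Y = -6
E(L) = 6/7 - 8/(7 + L + 2*L²) (E(L) = -8/((6 + (1 + 2*L²)) + L) - 6/(-7) = -8/((7 + 2*L²) + L) - 6*(-⅐) = -8/(7 + L + 2*L²) + 6/7 = 6/7 - 8/(7 + L + 2*L²))
-42*E(-13) = -12*(-7 + 3*(-13) + 6*(-13)²)/(7 - 13 + 2*(-13)²) = -12*(-7 - 39 + 6*169)/(7 - 13 + 2*169) = -12*(-7 - 39 + 1014)/(7 - 13 + 338) = -12*968/332 = -42*484/581 = -2904/83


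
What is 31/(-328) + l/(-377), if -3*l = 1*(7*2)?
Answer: -30469/370968 ≈ -0.082134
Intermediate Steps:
l = -14/3 (l = -7*2/3 = -14/3 ≈ -4.6667)
31/(-328) + l/(-377) = 31/(-328) - 14/3/(-377) = 31*(-1/328) - 14/3*(-1/377) = -31/328 + 14/1131 = -30469/370968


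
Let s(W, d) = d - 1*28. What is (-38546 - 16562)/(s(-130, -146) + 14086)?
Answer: -13777/3478 ≈ -3.9612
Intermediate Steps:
s(W, d) = -28 + d (s(W, d) = d - 28 = -28 + d)
(-38546 - 16562)/(s(-130, -146) + 14086) = (-38546 - 16562)/((-28 - 146) + 14086) = -55108/(-174 + 14086) = -55108/13912 = -55108*1/13912 = -13777/3478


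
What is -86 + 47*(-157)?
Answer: -7465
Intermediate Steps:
-86 + 47*(-157) = -86 - 7379 = -7465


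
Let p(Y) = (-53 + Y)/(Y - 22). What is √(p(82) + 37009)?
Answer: √33308535/30 ≈ 192.38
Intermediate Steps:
p(Y) = (-53 + Y)/(-22 + Y)
√(p(82) + 37009) = √((-53 + 82)/(-22 + 82) + 37009) = √(29/60 + 37009) = √(2220569/60) = √33308535/30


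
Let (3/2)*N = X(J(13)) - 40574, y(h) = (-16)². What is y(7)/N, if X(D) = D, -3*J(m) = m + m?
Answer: -288/30437 ≈ -0.0094622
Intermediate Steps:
J(m) = -2*m/3 (J(m) = -(m + m)/3 = -2*m/3)
y(h) = 256
N = -243496/9 (N = 2*(-⅔*13 - 40574)/3 = 2*(-26/3 - 40574)/3 = (⅔)*(-121748/3) = -243496/9 ≈ -27055.)
y(7)/N = 256/(-243496/9) = 256*(-9/243496) = -288/30437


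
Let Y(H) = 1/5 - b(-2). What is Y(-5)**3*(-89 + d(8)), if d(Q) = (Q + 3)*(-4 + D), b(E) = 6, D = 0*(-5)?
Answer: 3243737/125 ≈ 25950.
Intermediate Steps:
D = 0
Y(H) = -29/5 (Y(H) = 1/5 - 1*6 = 1*(1/5) - 6 = 1/5 - 6 = -29/5)
d(Q) = -12 - 4*Q (d(Q) = (Q + 3)*(-4 + 0) = (3 + Q)*(-4) = -12 - 4*Q)
Y(-5)**3*(-89 + d(8)) = (-29/5)**3*(-89 + (-12 - 4*8)) = -24389*(-89 + (-12 - 32))/125 = -24389*(-89 - 44)/125 = -24389/125*(-133) = 3243737/125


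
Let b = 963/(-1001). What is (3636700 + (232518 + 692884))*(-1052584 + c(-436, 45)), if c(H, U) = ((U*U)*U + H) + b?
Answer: -4392655759697516/1001 ≈ -4.3883e+12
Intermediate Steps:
b = -963/1001 (b = 963*(-1/1001) = -963/1001 ≈ -0.96204)
c(H, U) = -963/1001 + H + U³ (c(H, U) = ((U*U)*U + H) - 963/1001 = (U²*U + H) - 963/1001 = (U³ + H) - 963/1001 = (H + U³) - 963/1001 = -963/1001 + H + U³)
(3636700 + (232518 + 692884))*(-1052584 + c(-436, 45)) = (3636700 + (232518 + 692884))*(-1052584 + (-963/1001 - 436 + 45³)) = (3636700 + 925402)*(-1052584 + (-963/1001 - 436 + 91125)) = 4562102*(-1052584 + 90778726/1001) = 4562102*(-962857858/1001) = -4392655759697516/1001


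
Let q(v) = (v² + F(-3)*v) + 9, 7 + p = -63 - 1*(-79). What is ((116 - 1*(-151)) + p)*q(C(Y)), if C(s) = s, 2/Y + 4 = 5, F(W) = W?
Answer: 1932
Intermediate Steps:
Y = 2 (Y = 2/(-4 + 5) = 2/1 = 2*1 = 2)
p = 9 (p = -7 + (-63 - 1*(-79)) = -7 + (-63 + 79) = -7 + 16 = 9)
q(v) = 9 + v² - 3*v (q(v) = (v² - 3*v) + 9 = 9 + v² - 3*v)
((116 - 1*(-151)) + p)*q(C(Y)) = ((116 - 1*(-151)) + 9)*(9 + 2² - 3*2) = ((116 + 151) + 9)*(9 + 4 - 6) = (267 + 9)*7 = 276*7 = 1932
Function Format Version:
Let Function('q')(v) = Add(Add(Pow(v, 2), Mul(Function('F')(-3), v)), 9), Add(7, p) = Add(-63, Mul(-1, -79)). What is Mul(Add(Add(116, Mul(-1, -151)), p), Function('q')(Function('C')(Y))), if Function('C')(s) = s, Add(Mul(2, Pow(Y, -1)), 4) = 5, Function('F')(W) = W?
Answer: 1932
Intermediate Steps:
Y = 2 (Y = Mul(2, Pow(Add(-4, 5), -1)) = Mul(2, Pow(1, -1)) = Mul(2, 1) = 2)
p = 9 (p = Add(-7, Add(-63, Mul(-1, -79))) = Add(-7, Add(-63, 79)) = Add(-7, 16) = 9)
Function('q')(v) = Add(9, Pow(v, 2), Mul(-3, v)) (Function('q')(v) = Add(Add(Pow(v, 2), Mul(-3, v)), 9) = Add(9, Pow(v, 2), Mul(-3, v)))
Mul(Add(Add(116, Mul(-1, -151)), p), Function('q')(Function('C')(Y))) = Mul(Add(Add(116, Mul(-1, -151)), 9), Add(9, Pow(2, 2), Mul(-3, 2))) = Mul(Add(Add(116, 151), 9), Add(9, 4, -6)) = Mul(Add(267, 9), 7) = Mul(276, 7) = 1932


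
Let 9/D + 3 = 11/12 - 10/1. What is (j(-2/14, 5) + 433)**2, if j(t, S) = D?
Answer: 3928406329/21025 ≈ 1.8684e+5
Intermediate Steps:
D = -108/145 (D = 9/(-3 + (11/12 - 10/1)) = 9/(-3 + (11*(1/12) - 10*1)) = 9/(-3 + (11/12 - 10)) = 9/(-3 - 109/12) = 9/(-145/12) = 9*(-12/145) = -108/145 ≈ -0.74483)
j(t, S) = -108/145
(j(-2/14, 5) + 433)**2 = (-108/145 + 433)**2 = (62677/145)**2 = 3928406329/21025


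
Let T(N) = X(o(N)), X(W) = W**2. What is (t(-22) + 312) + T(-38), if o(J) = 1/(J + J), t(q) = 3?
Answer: 1819441/5776 ≈ 315.00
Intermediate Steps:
o(J) = 1/(2*J)
T(N) = 1/(4*N**2) (T(N) = (1/(2*N))**2 = 1/(4*N**2))
(t(-22) + 312) + T(-38) = (3 + 312) + (1/4)/(-38)**2 = 315 + (1/4)*(1/1444) = 315 + 1/5776 = 1819441/5776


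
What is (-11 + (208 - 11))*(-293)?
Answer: -54498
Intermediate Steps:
(-11 + (208 - 11))*(-293) = (-11 + 197)*(-293) = 186*(-293) = -54498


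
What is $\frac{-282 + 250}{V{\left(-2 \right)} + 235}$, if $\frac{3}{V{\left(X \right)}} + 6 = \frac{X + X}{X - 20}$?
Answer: $- \frac{2048}{15007} \approx -0.13647$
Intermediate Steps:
$V{\left(X \right)} = \frac{3}{-6 + \frac{2 X}{-20 + X}}$ ($V{\left(X \right)} = \frac{3}{-6 + \frac{X + X}{X - 20}} = \frac{3}{-6 + \frac{2 X}{-20 + X}}$)
$\frac{-282 + 250}{V{\left(-2 \right)} + 235} = \frac{-282 + 250}{\frac{3 \left(20 - -2\right)}{4 \left(-30 - 2\right)} + 235} = - \frac{32}{\frac{3 \left(20 + 2\right)}{4 \left(-32\right)} + 235} = - \frac{32}{\frac{3}{4} \left(- \frac{1}{32}\right) 22 + 235} = - \frac{32}{- \frac{33}{64} + 235} = - \frac{32}{\frac{15007}{64}} = \left(-32\right) \frac{64}{15007} = - \frac{2048}{15007}$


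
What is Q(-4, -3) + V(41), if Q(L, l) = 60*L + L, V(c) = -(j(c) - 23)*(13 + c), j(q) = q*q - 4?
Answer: -89560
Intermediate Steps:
j(q) = -4 + q² (j(q) = q² - 4 = -4 + q²)
V(c) = -(-27 + c²)*(13 + c) (V(c) = -((-4 + c²) - 23)*(13 + c) = -(-27 + c²)*(13 + c))
Q(L, l) = 61*L
Q(-4, -3) + V(41) = 61*(-4) + (351 - 1*41³ - 13*41² + 27*41) = -244 + (351 - 1*68921 - 13*1681 + 1107) = -244 + (351 - 68921 - 21853 + 1107) = -244 - 89316 = -89560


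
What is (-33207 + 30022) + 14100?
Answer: 10915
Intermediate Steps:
(-33207 + 30022) + 14100 = -3185 + 14100 = 10915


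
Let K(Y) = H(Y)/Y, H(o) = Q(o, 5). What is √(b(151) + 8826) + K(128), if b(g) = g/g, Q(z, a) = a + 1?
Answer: 3/64 + √8827 ≈ 93.999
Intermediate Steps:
Q(z, a) = 1 + a
b(g) = 1
H(o) = 6 (H(o) = 1 + 5 = 6)
K(Y) = 6/Y
√(b(151) + 8826) + K(128) = √(1 + 8826) + 6/128 = √8827 + 6*(1/128) = √8827 + 3/64 = 3/64 + √8827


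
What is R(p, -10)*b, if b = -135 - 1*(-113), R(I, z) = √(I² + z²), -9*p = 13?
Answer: -22*√8269/9 ≈ -222.28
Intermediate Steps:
p = -13/9 (p = -⅑*13 = -13/9 ≈ -1.4444)
b = -22 (b = -135 + 113 = -22)
R(p, -10)*b = √((-13/9)² + (-10)²)*(-22) = √(169/81 + 100)*(-22) = √(8269/81)*(-22) = (√8269/9)*(-22) = -22*√8269/9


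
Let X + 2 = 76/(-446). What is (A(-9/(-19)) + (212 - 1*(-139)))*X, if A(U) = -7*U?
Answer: -3197304/4237 ≈ -754.62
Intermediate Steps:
X = -484/223 (X = -2 + 76/(-446) = -2 + 76*(-1/446) = -2 - 38/223 = -484/223 ≈ -2.1704)
(A(-9/(-19)) + (212 - 1*(-139)))*X = (-(-63)/(-19) + (212 - 1*(-139)))*(-484/223) = (-(-63)*(-1)/19 + (212 + 139))*(-484/223) = (-7*9/19 + 351)*(-484/223) = (-63/19 + 351)*(-484/223) = (6606/19)*(-484/223) = -3197304/4237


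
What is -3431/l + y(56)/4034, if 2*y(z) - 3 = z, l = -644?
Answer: 3464913/649474 ≈ 5.3350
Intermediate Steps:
y(z) = 3/2 + z/2
-3431/l + y(56)/4034 = -3431/(-644) + (3/2 + (½)*56)/4034 = -3431*(-1/644) + (3/2 + 28)*(1/4034) = 3431/644 + (59/2)*(1/4034) = 3431/644 + 59/8068 = 3464913/649474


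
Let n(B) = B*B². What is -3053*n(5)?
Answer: -381625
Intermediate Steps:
n(B) = B³
-3053*n(5) = -3053*5³ = -3053*125 = -381625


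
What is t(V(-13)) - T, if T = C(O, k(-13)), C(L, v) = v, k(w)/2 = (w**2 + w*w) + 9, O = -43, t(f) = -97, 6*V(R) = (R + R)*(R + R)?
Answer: -791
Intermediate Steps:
V(R) = 2*R**2/3 (V(R) = ((R + R)*(R + R))/6 = ((2*R)*(2*R))/6 = (4*R**2)/6 = 2*R**2/3)
k(w) = 18 + 4*w**2 (k(w) = 2*((w**2 + w*w) + 9) = 2*((w**2 + w**2) + 9) = 2*(2*w**2 + 9) = 2*(9 + 2*w**2) = 18 + 4*w**2)
T = 694 (T = 18 + 4*(-13)**2 = 18 + 4*169 = 18 + 676 = 694)
t(V(-13)) - T = -97 - 1*694 = -97 - 694 = -791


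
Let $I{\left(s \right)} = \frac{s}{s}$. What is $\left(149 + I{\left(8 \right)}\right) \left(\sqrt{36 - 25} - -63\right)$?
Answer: $9450 + 150 \sqrt{11} \approx 9947.5$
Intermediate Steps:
$I{\left(s \right)} = 1$
$\left(149 + I{\left(8 \right)}\right) \left(\sqrt{36 - 25} - -63\right) = \left(149 + 1\right) \left(\sqrt{36 - 25} - -63\right) = 150 \left(\sqrt{11} + 63\right) = 150 \left(63 + \sqrt{11}\right) = 9450 + 150 \sqrt{11}$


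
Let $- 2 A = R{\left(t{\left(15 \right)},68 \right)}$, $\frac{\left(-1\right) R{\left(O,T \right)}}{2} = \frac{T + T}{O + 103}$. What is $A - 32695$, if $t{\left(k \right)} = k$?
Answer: $- \frac{1928937}{59} \approx -32694.0$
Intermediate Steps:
$R{\left(O,T \right)} = - \frac{4 T}{103 + O}$ ($R{\left(O,T \right)} = - 2 \frac{T + T}{O + 103} = - 2 \frac{2 T}{103 + O} = - \frac{4 T}{103 + O}$)
$A = \frac{68}{59}$ ($A = - \frac{\left(-4\right) 68 \frac{1}{103 + 15}}{2} = - \frac{\left(-4\right) 68 \cdot \frac{1}{118}}{2} = \left(- \frac{1}{2}\right) \left(- \frac{136}{59}\right) = \frac{68}{59} \approx 1.1525$)
$A - 32695 = \frac{68}{59} - 32695 = - \frac{1928937}{59}$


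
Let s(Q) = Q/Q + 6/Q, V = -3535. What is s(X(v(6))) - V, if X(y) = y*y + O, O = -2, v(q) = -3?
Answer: 24758/7 ≈ 3536.9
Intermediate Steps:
X(y) = -2 + y² (X(y) = y*y - 2 = y² - 2 = -2 + y²)
s(Q) = 1 + 6/Q
s(X(v(6))) - V = (6 + (-2 + (-3)²))/(-2 + (-3)²) - 1*(-3535) = (6 + (-2 + 9))/(-2 + 9) + 3535 = (6 + 7)/7 + 3535 = (⅐)*13 + 3535 = 13/7 + 3535 = 24758/7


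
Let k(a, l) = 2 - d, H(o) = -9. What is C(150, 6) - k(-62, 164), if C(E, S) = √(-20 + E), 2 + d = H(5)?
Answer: -13 + √130 ≈ -1.5982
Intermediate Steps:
d = -11 (d = -2 - 9 = -11)
k(a, l) = 13 (k(a, l) = 2 - 1*(-11) = 2 + 11 = 13)
C(150, 6) - k(-62, 164) = √(-20 + 150) - 1*13 = √130 - 13 = -13 + √130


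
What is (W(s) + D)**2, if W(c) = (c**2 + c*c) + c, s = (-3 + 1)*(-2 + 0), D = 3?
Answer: 1521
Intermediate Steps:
s = 4 (s = -2*(-2) = 4)
W(c) = c + 2*c**2 (W(c) = (c**2 + c**2) + c = 2*c**2 + c = c + 2*c**2)
(W(s) + D)**2 = (4*(1 + 2*4) + 3)**2 = (4*(1 + 8) + 3)**2 = (4*9 + 3)**2 = (36 + 3)**2 = 39**2 = 1521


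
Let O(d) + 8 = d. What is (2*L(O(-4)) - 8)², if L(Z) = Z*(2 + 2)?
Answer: 10816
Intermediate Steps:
O(d) = -8 + d
L(Z) = 4*Z (L(Z) = Z*4 = 4*Z)
(2*L(O(-4)) - 8)² = (2*(4*(-8 - 4)) - 8)² = (2*(4*(-12)) - 8)² = (2*(-48) - 8)² = (-96 - 8)² = (-104)² = 10816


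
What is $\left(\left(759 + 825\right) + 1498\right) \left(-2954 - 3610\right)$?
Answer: $-20230248$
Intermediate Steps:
$\left(\left(759 + 825\right) + 1498\right) \left(-2954 - 3610\right) = \left(1584 + 1498\right) \left(-6564\right) = 3082 \left(-6564\right) = -20230248$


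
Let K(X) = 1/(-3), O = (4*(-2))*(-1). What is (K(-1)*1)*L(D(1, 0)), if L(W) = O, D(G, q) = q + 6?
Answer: -8/3 ≈ -2.6667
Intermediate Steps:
D(G, q) = 6 + q
O = 8 (O = -8*(-1) = 8)
K(X) = -1/3
L(W) = 8
(K(-1)*1)*L(D(1, 0)) = -1/3*1*8 = -1/3*8 = -8/3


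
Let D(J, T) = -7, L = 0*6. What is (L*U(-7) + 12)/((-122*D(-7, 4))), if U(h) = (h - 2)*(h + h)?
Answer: 6/427 ≈ 0.014052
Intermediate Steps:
U(h) = 2*h*(-2 + h) (U(h) = (-2 + h)*(2*h) = 2*h*(-2 + h))
L = 0
(L*U(-7) + 12)/((-122*D(-7, 4))) = (0*(2*(-7)*(-2 - 7)) + 12)/((-122*(-7))) = (0*(2*(-7)*(-9)) + 12)/854 = (0*126 + 12)*(1/854) = (0 + 12)*(1/854) = 12*(1/854) = 6/427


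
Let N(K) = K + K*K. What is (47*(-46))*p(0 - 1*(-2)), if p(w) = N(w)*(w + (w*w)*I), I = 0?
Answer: -25944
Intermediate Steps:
N(K) = K + K²
p(w) = w²*(1 + w) (p(w) = (w*(1 + w))*(w + (w*w)*0) = (w*(1 + w))*(w + w²*0) = (w*(1 + w))*(w + 0) = (w*(1 + w))*w = w²*(1 + w))
(47*(-46))*p(0 - 1*(-2)) = (47*(-46))*((0 - 1*(-2))²*(1 + (0 - 1*(-2)))) = -2162*(0 + 2)²*(1 + (0 + 2)) = -2162*2²*(1 + 2) = -8648*3 = -2162*12 = -25944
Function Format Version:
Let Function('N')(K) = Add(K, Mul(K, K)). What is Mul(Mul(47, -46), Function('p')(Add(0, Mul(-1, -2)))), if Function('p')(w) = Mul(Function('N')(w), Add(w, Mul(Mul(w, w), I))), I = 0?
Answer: -25944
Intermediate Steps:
Function('N')(K) = Add(K, Pow(K, 2))
Function('p')(w) = Mul(Pow(w, 2), Add(1, w)) (Function('p')(w) = Mul(Mul(w, Add(1, w)), Add(w, Mul(Mul(w, w), 0))) = Mul(Mul(w, Add(1, w)), Add(w, Mul(Pow(w, 2), 0))) = Mul(Mul(w, Add(1, w)), Add(w, 0)) = Mul(Mul(w, Add(1, w)), w) = Mul(Pow(w, 2), Add(1, w)))
Mul(Mul(47, -46), Function('p')(Add(0, Mul(-1, -2)))) = Mul(Mul(47, -46), Mul(Pow(Add(0, Mul(-1, -2)), 2), Add(1, Add(0, Mul(-1, -2))))) = Mul(-2162, Mul(Pow(Add(0, 2), 2), Add(1, Add(0, 2)))) = Mul(-2162, Mul(Pow(2, 2), Add(1, 2))) = Mul(-2162, Mul(4, 3)) = Mul(-2162, 12) = -25944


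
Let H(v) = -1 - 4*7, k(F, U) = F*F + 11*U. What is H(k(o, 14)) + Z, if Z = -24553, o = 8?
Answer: -24582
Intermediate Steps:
k(F, U) = F**2 + 11*U
H(v) = -29 (H(v) = -1 - 28 = -29)
H(k(o, 14)) + Z = -29 - 24553 = -24582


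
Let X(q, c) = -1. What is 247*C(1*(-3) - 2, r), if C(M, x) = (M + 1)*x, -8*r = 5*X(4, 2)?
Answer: -1235/2 ≈ -617.50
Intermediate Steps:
r = 5/8 (r = -5*(-1)/8 = -1/8*(-5) = 5/8 ≈ 0.62500)
C(M, x) = x*(1 + M) (C(M, x) = (1 + M)*x = x*(1 + M))
247*C(1*(-3) - 2, r) = 247*(5*(1 + (1*(-3) - 2))/8) = 247*(5*(1 + (-3 - 2))/8) = 247*(5*(1 - 5)/8) = 247*((5/8)*(-4)) = 247*(-5/2) = -1235/2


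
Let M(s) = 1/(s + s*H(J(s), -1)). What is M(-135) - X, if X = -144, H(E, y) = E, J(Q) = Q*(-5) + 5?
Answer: 13238639/91935 ≈ 144.00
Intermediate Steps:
J(Q) = 5 - 5*Q (J(Q) = -5*Q + 5 = 5 - 5*Q)
M(s) = 1/(s + s*(5 - 5*s))
M(-135) - X = -1/(-135*(-6 + 5*(-135))) - 1*(-144) = -1*(-1/135)/(-6 - 675) + 144 = -1*(-1/135)/(-681) + 144 = -1*(-1/135)*(-1/681) + 144 = -1/91935 + 144 = 13238639/91935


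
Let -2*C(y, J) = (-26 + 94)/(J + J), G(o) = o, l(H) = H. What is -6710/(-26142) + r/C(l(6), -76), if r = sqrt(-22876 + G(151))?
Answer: 3355/13071 + 1140*I*sqrt(101)/17 ≈ 0.25668 + 673.93*I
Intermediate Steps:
r = 15*I*sqrt(101) (r = sqrt(-22876 + 151) = sqrt(-22725) = 15*I*sqrt(101) ≈ 150.75*I)
C(y, J) = -17/J (C(y, J) = -(-26 + 94)/(2*(J + J)) = -34/(2*J) = -34*1/(2*J) = -17/J)
-6710/(-26142) + r/C(l(6), -76) = -6710/(-26142) + (15*I*sqrt(101))/((-17/(-76))) = -6710*(-1/26142) + (15*I*sqrt(101))/((-17*(-1/76))) = 3355/13071 + (15*I*sqrt(101))/(17/76) = 3355/13071 + (15*I*sqrt(101))*(76/17) = 3355/13071 + 1140*I*sqrt(101)/17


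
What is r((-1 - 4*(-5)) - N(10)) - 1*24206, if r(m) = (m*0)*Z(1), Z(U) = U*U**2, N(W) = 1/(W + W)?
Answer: -24206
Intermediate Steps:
N(W) = 1/(2*W)
Z(U) = U**3
r(m) = 0 (r(m) = (m*0)*1**3 = 0*1 = 0)
r((-1 - 4*(-5)) - N(10)) - 1*24206 = 0 - 1*24206 = 0 - 24206 = -24206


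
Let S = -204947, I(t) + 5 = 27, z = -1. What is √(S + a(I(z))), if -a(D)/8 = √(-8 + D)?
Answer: √(-204947 - 8*√14) ≈ 452.74*I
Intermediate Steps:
I(t) = 22 (I(t) = -5 + 27 = 22)
a(D) = -8*√(-8 + D)
√(S + a(I(z))) = √(-204947 - 8*√(-8 + 22)) = √(-204947 - 8*√14)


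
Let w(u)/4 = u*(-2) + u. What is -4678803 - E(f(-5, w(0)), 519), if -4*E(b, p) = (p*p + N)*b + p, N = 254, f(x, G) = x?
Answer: -5015692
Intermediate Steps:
w(u) = -4*u (w(u) = 4*(u*(-2) + u) = 4*(-2*u + u) = 4*(-u) = -4*u)
E(b, p) = -p/4 - b*(254 + p²)/4 (E(b, p) = -((p*p + 254)*b + p)/4 = -((p² + 254)*b + p)/4 = -((254 + p²)*b + p)/4 = -(b*(254 + p²) + p)/4 = -(p + b*(254 + p²))/4 = -p/4 - b*(254 + p²)/4)
-4678803 - E(f(-5, w(0)), 519) = -4678803 - (-127/2*(-5) - ¼*519 - ¼*(-5)*519²) = -4678803 - (635/2 - 519/4 - ¼*(-5)*269361) = -4678803 - (635/2 - 519/4 + 1346805/4) = -4678803 - 1*336889 = -4678803 - 336889 = -5015692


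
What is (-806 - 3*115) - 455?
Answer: -1606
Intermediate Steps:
(-806 - 3*115) - 455 = (-806 - 345) - 455 = -1151 - 455 = -1606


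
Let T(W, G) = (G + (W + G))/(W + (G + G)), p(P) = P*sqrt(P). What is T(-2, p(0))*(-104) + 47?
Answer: -57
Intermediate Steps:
p(P) = P**(3/2)
T(W, G) = 1 (T(W, G) = (G + (G + W))/(W + 2*G) = (W + 2*G)/(W + 2*G) = 1)
T(-2, p(0))*(-104) + 47 = 1*(-104) + 47 = -104 + 47 = -57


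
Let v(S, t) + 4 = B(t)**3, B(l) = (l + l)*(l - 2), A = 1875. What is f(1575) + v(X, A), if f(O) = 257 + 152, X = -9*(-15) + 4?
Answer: 346503108708984375405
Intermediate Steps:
B(l) = 2*l*(-2 + l) (B(l) = (2*l)*(-2 + l) = 2*l*(-2 + l))
X = 139 (X = 135 + 4 = 139)
f(O) = 409
v(S, t) = -4 + 8*t**3*(-2 + t)**3 (v(S, t) = -4 + (2*t*(-2 + t))**3 = -4 + 8*t**3*(-2 + t)**3)
f(1575) + v(X, A) = 409 + (-4 + 8*1875**3*(-2 + 1875)**3) = 409 + (-4 + 8*6591796875*1873**3) = 409 + (-4 + 8*6591796875*6570725617) = 409 + (-4 + 346503108708984375000) = 409 + 346503108708984374996 = 346503108708984375405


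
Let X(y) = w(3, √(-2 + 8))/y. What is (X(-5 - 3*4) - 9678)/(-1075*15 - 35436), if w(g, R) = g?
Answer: 18281/97393 ≈ 0.18770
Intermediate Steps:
X(y) = 3/y
(X(-5 - 3*4) - 9678)/(-1075*15 - 35436) = (3/(-5 - 3*4) - 9678)/(-1075*15 - 35436) = (3/(-5 - 12) - 9678)/(-16125 - 35436) = (3/(-17) - 9678)/(-51561) = (3*(-1/17) - 9678)*(-1/51561) = (-3/17 - 9678)*(-1/51561) = -164529/17*(-1/51561) = 18281/97393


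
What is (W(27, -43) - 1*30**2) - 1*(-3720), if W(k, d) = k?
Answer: 2847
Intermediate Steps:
(W(27, -43) - 1*30**2) - 1*(-3720) = (27 - 1*30**2) - 1*(-3720) = (27 - 1*900) + 3720 = (27 - 900) + 3720 = -873 + 3720 = 2847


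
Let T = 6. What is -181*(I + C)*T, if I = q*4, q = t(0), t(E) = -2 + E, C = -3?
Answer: 11946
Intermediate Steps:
q = -2 (q = -2 + 0 = -2)
I = -8 (I = -2*4 = -8)
-181*(I + C)*T = -181*(-8 - 3)*6 = -(-1991)*6 = -181*(-66) = 11946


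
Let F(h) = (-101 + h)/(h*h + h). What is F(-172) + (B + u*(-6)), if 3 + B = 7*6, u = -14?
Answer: 1205801/9804 ≈ 122.99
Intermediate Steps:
F(h) = (-101 + h)/(h + h**2) (F(h) = (-101 + h)/(h**2 + h) = (-101 + h)/(h + h**2))
B = 39 (B = -3 + 7*6 = -3 + 42 = 39)
F(-172) + (B + u*(-6)) = (-101 - 172)/((-172)*(1 - 172)) + (39 - 14*(-6)) = -1/172*(-273)/(-171) + (39 + 84) = -1/172*(-1/171)*(-273) + 123 = -91/9804 + 123 = 1205801/9804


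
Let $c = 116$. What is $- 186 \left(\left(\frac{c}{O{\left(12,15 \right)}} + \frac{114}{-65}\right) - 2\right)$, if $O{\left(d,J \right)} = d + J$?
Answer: $- \frac{59024}{585} \approx -100.9$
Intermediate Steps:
$O{\left(d,J \right)} = J + d$
$- 186 \left(\left(\frac{c}{O{\left(12,15 \right)}} + \frac{114}{-65}\right) - 2\right) = - 186 \left(\left(\frac{116}{15 + 12} + \frac{114}{-65}\right) - 2\right) = - 186 \left(\left(\frac{116}{27} + 114 \left(- \frac{1}{65}\right)\right) - 2\right) = - 186 \left(\left(116 \cdot \frac{1}{27} - \frac{114}{65}\right) - 2\right) = - 186 \left(\left(\frac{116}{27} - \frac{114}{65}\right) - 2\right) = - 186 \left(\frac{4462}{1755} - 2\right) = \left(-186\right) \frac{952}{1755} = - \frac{59024}{585}$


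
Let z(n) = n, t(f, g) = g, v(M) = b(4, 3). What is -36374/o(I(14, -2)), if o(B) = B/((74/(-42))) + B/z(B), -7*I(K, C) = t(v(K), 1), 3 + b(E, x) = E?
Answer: -672919/20 ≈ -33646.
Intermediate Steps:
b(E, x) = -3 + E
v(M) = 1 (v(M) = -3 + 4 = 1)
I(K, C) = -⅐ (I(K, C) = -⅐*1 = -⅐)
o(B) = 1 - 21*B/37 (o(B) = B/((74/(-42))) + B/B = B/((74*(-1/42))) + 1 = B/(-37/21) + 1 = B*(-21/37) + 1 = -21*B/37 + 1 = 1 - 21*B/37)
-36374/o(I(14, -2)) = -36374/(1 - 21/37*(-⅐)) = -36374/(1 + 3/37) = -36374/40/37 = -36374*37/40 = -672919/20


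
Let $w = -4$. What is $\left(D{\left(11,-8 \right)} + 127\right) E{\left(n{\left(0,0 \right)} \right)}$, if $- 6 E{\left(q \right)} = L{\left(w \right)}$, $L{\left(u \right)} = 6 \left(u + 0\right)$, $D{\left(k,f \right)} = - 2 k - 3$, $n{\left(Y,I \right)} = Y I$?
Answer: $408$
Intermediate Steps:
$n{\left(Y,I \right)} = I Y$
$D{\left(k,f \right)} = -3 - 2 k$
$L{\left(u \right)} = 6 u$
$E{\left(q \right)} = 4$ ($E{\left(q \right)} = - \frac{6 \left(-4\right)}{6} = \left(- \frac{1}{6}\right) \left(-24\right) = 4$)
$\left(D{\left(11,-8 \right)} + 127\right) E{\left(n{\left(0,0 \right)} \right)} = \left(\left(-3 - 22\right) + 127\right) 4 = \left(-25 + 127\right) 4 = 102 \cdot 4 = 408$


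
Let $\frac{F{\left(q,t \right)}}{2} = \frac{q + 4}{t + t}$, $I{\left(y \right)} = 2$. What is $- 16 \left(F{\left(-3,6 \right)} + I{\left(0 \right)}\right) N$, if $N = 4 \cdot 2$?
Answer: $- \frac{832}{3} \approx -277.33$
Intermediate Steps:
$N = 8$
$F{\left(q,t \right)} = \frac{4 + q}{t}$ ($F{\left(q,t \right)} = 2 \frac{q + 4}{t + t} = 2 \frac{4 + q}{2 t} = \frac{4 + q}{t}$)
$- 16 \left(F{\left(-3,6 \right)} + I{\left(0 \right)}\right) N = - 16 \left(\frac{4 - 3}{6} + 2\right) 8 = - 16 \left(\frac{1}{6} \cdot 1 + 2\right) 8 = - 16 \left(\frac{1}{6} + 2\right) 8 = \left(-16\right) \frac{13}{6} \cdot 8 = \left(- \frac{104}{3}\right) 8 = - \frac{832}{3}$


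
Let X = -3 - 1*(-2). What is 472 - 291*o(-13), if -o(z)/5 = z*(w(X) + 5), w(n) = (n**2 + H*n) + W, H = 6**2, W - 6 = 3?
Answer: 397687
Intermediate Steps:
W = 9 (W = 6 + 3 = 9)
X = -1 (X = -3 + 2 = -1)
H = 36
w(n) = 9 + n**2 + 36*n (w(n) = (n**2 + 36*n) + 9 = 9 + n**2 + 36*n)
o(z) = 105*z (o(z) = -5*z*((9 + (-1)**2 + 36*(-1)) + 5) = -5*z*((9 + 1 - 36) + 5) = -5*z*(-26 + 5) = -5*z*(-21) = -(-105)*z = 105*z)
472 - 291*o(-13) = 472 - 30555*(-13) = 472 - 291*(-1365) = 472 + 397215 = 397687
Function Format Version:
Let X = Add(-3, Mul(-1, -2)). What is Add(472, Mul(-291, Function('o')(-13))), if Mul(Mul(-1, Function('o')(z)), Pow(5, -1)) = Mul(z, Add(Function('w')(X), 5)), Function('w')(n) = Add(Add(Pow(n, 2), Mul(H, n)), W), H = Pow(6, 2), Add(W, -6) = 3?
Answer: 397687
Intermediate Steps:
W = 9 (W = Add(6, 3) = 9)
X = -1 (X = Add(-3, 2) = -1)
H = 36
Function('w')(n) = Add(9, Pow(n, 2), Mul(36, n)) (Function('w')(n) = Add(Add(Pow(n, 2), Mul(36, n)), 9) = Add(9, Pow(n, 2), Mul(36, n)))
Function('o')(z) = Mul(105, z) (Function('o')(z) = Mul(-5, Mul(z, Add(Add(9, Pow(-1, 2), Mul(36, -1)), 5))) = Mul(-5, Mul(z, Add(Add(9, 1, -36), 5))) = Mul(-5, Mul(z, Add(-26, 5))) = Mul(-5, Mul(z, -21)) = Mul(-5, Mul(-21, z)) = Mul(105, z))
Add(472, Mul(-291, Function('o')(-13))) = Add(472, Mul(-291, Mul(105, -13))) = Add(472, Mul(-291, -1365)) = Add(472, 397215) = 397687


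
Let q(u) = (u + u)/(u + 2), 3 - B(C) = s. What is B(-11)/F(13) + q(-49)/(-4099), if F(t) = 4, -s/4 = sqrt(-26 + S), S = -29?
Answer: 577567/770612 + I*sqrt(55) ≈ 0.74949 + 7.4162*I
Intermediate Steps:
s = -4*I*sqrt(55) (s = -4*sqrt(-26 - 29) = -4*I*sqrt(55) ≈ -29.665*I)
B(C) = 3 + 4*I*sqrt(55) (B(C) = 3 - (-4)*I*sqrt(55) = 3 + 4*I*sqrt(55))
q(u) = 2*u/(2 + u) (q(u) = (2*u)/(2 + u) = 2*u/(2 + u))
B(-11)/F(13) + q(-49)/(-4099) = (3 + 4*I*sqrt(55))/4 + (2*(-49)/(2 - 49))/(-4099) = (3 + 4*I*sqrt(55))*(1/4) + (2*(-49)/(-47))*(-1/4099) = (3/4 + I*sqrt(55)) + (2*(-49)*(-1/47))*(-1/4099) = (3/4 + I*sqrt(55)) + (98/47)*(-1/4099) = (3/4 + I*sqrt(55)) - 98/192653 = 577567/770612 + I*sqrt(55)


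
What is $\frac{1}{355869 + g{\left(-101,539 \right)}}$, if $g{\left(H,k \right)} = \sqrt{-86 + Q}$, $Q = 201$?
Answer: $\frac{355869}{126642745046} - \frac{\sqrt{115}}{126642745046} \approx 2.8099 \cdot 10^{-6}$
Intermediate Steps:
$g{\left(H,k \right)} = \sqrt{115}$ ($g{\left(H,k \right)} = \sqrt{-86 + 201} = \sqrt{115}$)
$\frac{1}{355869 + g{\left(-101,539 \right)}} = \frac{1}{355869 + \sqrt{115}}$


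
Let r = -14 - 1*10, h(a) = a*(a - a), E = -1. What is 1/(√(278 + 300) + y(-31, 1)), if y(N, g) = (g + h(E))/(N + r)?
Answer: 55/1748449 + 51425*√2/1748449 ≈ 0.041626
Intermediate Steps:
h(a) = 0 (h(a) = a*0 = 0)
r = -24 (r = -14 - 10 = -24)
y(N, g) = g/(-24 + N) (y(N, g) = (g + 0)/(N - 24) = g/(-24 + N))
1/(√(278 + 300) + y(-31, 1)) = 1/(√(278 + 300) + 1/(-24 - 31)) = 1/(√578 + 1/(-55)) = 1/(17*√2 + 1*(-1/55)) = 1/(17*√2 - 1/55) = 1/(-1/55 + 17*√2)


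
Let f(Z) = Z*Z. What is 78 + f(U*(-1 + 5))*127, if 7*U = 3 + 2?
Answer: 54622/49 ≈ 1114.7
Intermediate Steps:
U = 5/7 (U = (3 + 2)/7 = (1/7)*5 = 5/7 ≈ 0.71429)
f(Z) = Z**2
78 + f(U*(-1 + 5))*127 = 78 + (5*(-1 + 5)/7)**2*127 = 78 + ((5/7)*4)**2*127 = 78 + (20/7)**2*127 = 78 + (400/49)*127 = 78 + 50800/49 = 54622/49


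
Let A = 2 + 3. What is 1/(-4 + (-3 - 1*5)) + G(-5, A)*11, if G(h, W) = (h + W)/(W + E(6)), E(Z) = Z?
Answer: -1/12 ≈ -0.083333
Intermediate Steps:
A = 5
G(h, W) = (W + h)/(6 + W) (G(h, W) = (h + W)/(W + 6) = (W + h)/(6 + W))
1/(-4 + (-3 - 1*5)) + G(-5, A)*11 = 1/(-4 + (-3 - 1*5)) + ((5 - 5)/(6 + 5))*11 = 1/(-4 + (-3 - 5)) + (0/11)*11 = 1/(-4 - 8) + ((1/11)*0)*11 = 1/(-12) + 0*11 = -1/12 + 0 = -1/12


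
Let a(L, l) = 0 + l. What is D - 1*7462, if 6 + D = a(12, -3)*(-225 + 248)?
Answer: -7537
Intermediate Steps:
a(L, l) = l
D = -75 (D = -6 - 3*(-225 + 248) = -6 - 3*23 = -6 - 69 = -75)
D - 1*7462 = -75 - 1*7462 = -75 - 7462 = -7537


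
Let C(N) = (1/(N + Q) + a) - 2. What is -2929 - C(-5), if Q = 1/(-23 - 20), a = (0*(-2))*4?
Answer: -632189/216 ≈ -2926.8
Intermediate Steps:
a = 0 (a = 0*4 = 0)
Q = -1/43 (Q = 1/(-43) = -1/43 ≈ -0.023256)
C(N) = -2 + 1/(-1/43 + N) (C(N) = (1/(N - 1/43) + 0) - 2 = (1/(-1/43 + N) + 0) - 2 = 1/(-1/43 + N) - 2 = -2 + 1/(-1/43 + N))
-2929 - C(-5) = -2929 - (45 - 86*(-5))/(-1 + 43*(-5)) = -2929 - (45 + 430)/(-1 - 215) = -2929 - 475/(-216) = -2929 - (-1)*475/216 = -2929 - 1*(-475/216) = -2929 + 475/216 = -632189/216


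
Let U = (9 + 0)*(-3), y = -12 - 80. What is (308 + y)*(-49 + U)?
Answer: -16416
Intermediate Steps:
y = -92
U = -27 (U = 9*(-3) = -27)
(308 + y)*(-49 + U) = (308 - 92)*(-49 - 27) = 216*(-76) = -16416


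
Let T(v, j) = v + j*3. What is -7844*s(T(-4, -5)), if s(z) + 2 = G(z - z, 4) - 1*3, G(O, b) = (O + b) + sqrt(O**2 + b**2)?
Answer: -23532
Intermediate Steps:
T(v, j) = v + 3*j
G(O, b) = O + b + sqrt(O**2 + b**2)
s(z) = 3 (s(z) = -2 + (((z - z) + 4 + sqrt((z - z)**2 + 4**2)) - 1*3) = -2 + ((0 + 4 + sqrt(0**2 + 16)) - 3) = -2 + ((0 + 4 + sqrt(0 + 16)) - 3) = -2 + ((0 + 4 + sqrt(16)) - 3) = -2 + ((0 + 4 + 4) - 3) = -2 + (8 - 3) = -2 + 5 = 3)
-7844*s(T(-4, -5)) = -7844*3 = -23532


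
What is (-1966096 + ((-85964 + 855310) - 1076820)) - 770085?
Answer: -3043655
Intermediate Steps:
(-1966096 + ((-85964 + 855310) - 1076820)) - 770085 = (-1966096 + (769346 - 1076820)) - 770085 = (-1966096 - 307474) - 770085 = -2273570 - 770085 = -3043655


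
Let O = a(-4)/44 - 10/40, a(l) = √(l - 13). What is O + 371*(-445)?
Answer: -660381/4 + I*√17/44 ≈ -1.651e+5 + 0.093707*I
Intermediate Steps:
a(l) = √(-13 + l)
O = -¼ + I*√17/44 (O = √(-13 - 4)/44 - 10/40 = √(-17)*(1/44) - 10*1/40 = (I*√17)*(1/44) - ¼ = I*√17/44 - ¼ = -¼ + I*√17/44 ≈ -0.25 + 0.093707*I)
O + 371*(-445) = (-¼ + I*√17/44) + 371*(-445) = (-¼ + I*√17/44) - 165095 = -660381/4 + I*√17/44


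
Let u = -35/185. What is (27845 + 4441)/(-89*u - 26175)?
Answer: -597291/483926 ≈ -1.2343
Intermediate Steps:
u = -7/37 (u = -35*1/185 = -7/37 ≈ -0.18919)
(27845 + 4441)/(-89*u - 26175) = (27845 + 4441)/(-89*(-7/37) - 26175) = 32286/(623/37 - 26175) = 32286/(-967852/37) = 32286*(-37/967852) = -597291/483926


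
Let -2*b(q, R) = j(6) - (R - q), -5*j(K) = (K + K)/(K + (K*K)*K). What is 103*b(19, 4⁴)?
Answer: 4516241/370 ≈ 12206.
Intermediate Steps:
j(K) = -2*K/(5*(K + K³)) (j(K) = -(K + K)/(5*(K + (K*K)*K)) = -2*K/(5*(K + K²*K)) = -2*K/(5*(K + K³)))
b(q, R) = 1/185 + R/2 - q/2 (b(q, R) = -(-2/(5 + 5*6²) - (R - q))/2 = -(-2/(5 + 5*36) + (q - R))/2 = -(-2/(5 + 180) + (q - R))/2 = -(-2/185 + (q - R))/2 = -(-2/185 + q - R)/2 = 1/185 + R/2 - q/2)
103*b(19, 4⁴) = 103*(1/185 + (½)*4⁴ - ½*19) = 103*(1/185 + (½)*256 - 19/2) = 103*(1/185 + 128 - 19/2) = 103*(43847/370) = 4516241/370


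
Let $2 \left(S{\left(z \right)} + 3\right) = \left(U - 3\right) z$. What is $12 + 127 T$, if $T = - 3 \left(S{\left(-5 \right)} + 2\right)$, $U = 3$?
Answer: $393$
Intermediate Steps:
$S{\left(z \right)} = -3$ ($S{\left(z \right)} = -3 + \frac{\left(3 - 3\right) z}{2} = -3 + \frac{0 z}{2} = -3 + \frac{1}{2} \cdot 0 = -3 + 0 = -3$)
$T = 3$ ($T = - 3 \left(-3 + 2\right) = \left(-3\right) \left(-1\right) = 3$)
$12 + 127 T = 12 + 127 \cdot 3 = 12 + 381 = 393$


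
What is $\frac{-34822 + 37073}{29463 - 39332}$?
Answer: $- \frac{2251}{9869} \approx -0.22809$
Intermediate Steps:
$\frac{-34822 + 37073}{29463 - 39332} = \frac{2251}{-9869} = 2251 \left(- \frac{1}{9869}\right) = - \frac{2251}{9869}$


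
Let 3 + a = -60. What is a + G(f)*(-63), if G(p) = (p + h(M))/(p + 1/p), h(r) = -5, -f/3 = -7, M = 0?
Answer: -24507/221 ≈ -110.89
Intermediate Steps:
a = -63 (a = -3 - 60 = -63)
f = 21 (f = -3*(-7) = 21)
G(p) = (-5 + p)/(p + 1/p) (G(p) = (p - 5)/(p + 1/p) = (-5 + p)/(p + 1/p))
a + G(f)*(-63) = -63 + (21*(-5 + 21)/(1 + 21²))*(-63) = -63 + (21*16/(1 + 441))*(-63) = -63 + (21*16/442)*(-63) = -63 + (21*(1/442)*16)*(-63) = -63 + (168/221)*(-63) = -63 - 10584/221 = -24507/221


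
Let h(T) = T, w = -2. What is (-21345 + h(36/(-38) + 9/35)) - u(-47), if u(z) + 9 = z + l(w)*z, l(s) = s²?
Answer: -14032624/665 ≈ -21102.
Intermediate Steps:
u(z) = -9 + 5*z (u(z) = -9 + (z + (-2)²*z) = -9 + (z + 4*z) = -9 + 5*z)
(-21345 + h(36/(-38) + 9/35)) - u(-47) = (-21345 + (36/(-38) + 9/35)) - (-9 + 5*(-47)) = (-21345 + (36*(-1/38) + 9*(1/35))) - (-9 - 235) = (-21345 + (-18/19 + 9/35)) - 1*(-244) = (-21345 - 459/665) + 244 = -14194884/665 + 244 = -14032624/665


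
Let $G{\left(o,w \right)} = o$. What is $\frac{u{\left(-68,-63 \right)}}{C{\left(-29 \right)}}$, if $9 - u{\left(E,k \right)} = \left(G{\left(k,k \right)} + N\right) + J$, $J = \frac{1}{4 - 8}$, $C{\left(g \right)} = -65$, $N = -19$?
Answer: $- \frac{73}{52} \approx -1.4038$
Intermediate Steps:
$J = - \frac{1}{4}$ ($J = \frac{1}{-4} = - \frac{1}{4} \approx -0.25$)
$u{\left(E,k \right)} = \frac{113}{4} - k$ ($u{\left(E,k \right)} = 9 - \left(\left(k - 19\right) - \frac{1}{4}\right) = 9 - \left(\left(-19 + k\right) - \frac{1}{4}\right) = 9 - \left(- \frac{77}{4} + k\right) = \frac{113}{4} - k$)
$\frac{u{\left(-68,-63 \right)}}{C{\left(-29 \right)}} = \frac{\frac{113}{4} - -63}{-65} = \left(\frac{113}{4} + 63\right) \left(- \frac{1}{65}\right) = \frac{365}{4} \left(- \frac{1}{65}\right) = - \frac{73}{52}$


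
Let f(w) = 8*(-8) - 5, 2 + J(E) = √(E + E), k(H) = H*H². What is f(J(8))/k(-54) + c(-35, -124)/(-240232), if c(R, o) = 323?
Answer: -178567/197020269 ≈ -0.00090634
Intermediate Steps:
k(H) = H³
J(E) = -2 + √2*√E (J(E) = -2 + √(E + E) = -2 + √(2*E) = -2 + √2*√E)
f(w) = -69 (f(w) = -64 - 5 = -69)
f(J(8))/k(-54) + c(-35, -124)/(-240232) = -69/((-54)³) + 323/(-240232) = -69/(-157464) + 323*(-1/240232) = -69*(-1/157464) - 323/240232 = 23/52488 - 323/240232 = -178567/197020269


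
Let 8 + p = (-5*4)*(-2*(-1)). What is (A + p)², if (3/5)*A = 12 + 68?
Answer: 65536/9 ≈ 7281.8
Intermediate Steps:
A = 400/3 (A = 5*(12 + 68)/3 = (5/3)*80 = 400/3 ≈ 133.33)
p = -48 (p = -8 + (-5*4)*(-2*(-1)) = -8 - 20*2 = -8 - 40 = -48)
(A + p)² = (400/3 - 48)² = (256/3)² = 65536/9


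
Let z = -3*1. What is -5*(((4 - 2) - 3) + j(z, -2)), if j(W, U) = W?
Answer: 20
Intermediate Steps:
z = -3
-5*(((4 - 2) - 3) + j(z, -2)) = -5*(((4 - 2) - 3) - 3) = -5*((2 - 3) - 3) = -5*(-1 - 3) = -5*(-4) = 20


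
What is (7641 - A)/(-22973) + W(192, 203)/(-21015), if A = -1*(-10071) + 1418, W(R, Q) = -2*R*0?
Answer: 3848/22973 ≈ 0.16750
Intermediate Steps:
W(R, Q) = 0
A = 11489 (A = 10071 + 1418 = 11489)
(7641 - A)/(-22973) + W(192, 203)/(-21015) = (7641 - 1*11489)/(-22973) + 0/(-21015) = (7641 - 11489)*(-1/22973) + 0*(-1/21015) = -3848*(-1/22973) + 0 = 3848/22973 + 0 = 3848/22973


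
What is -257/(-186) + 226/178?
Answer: 43891/16554 ≈ 2.6514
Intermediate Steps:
-257/(-186) + 226/178 = -257*(-1/186) + 226*(1/178) = 257/186 + 113/89 = 43891/16554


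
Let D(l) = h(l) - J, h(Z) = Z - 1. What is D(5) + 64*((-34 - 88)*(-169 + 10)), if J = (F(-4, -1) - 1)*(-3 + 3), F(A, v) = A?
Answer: 1241476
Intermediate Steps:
h(Z) = -1 + Z
J = 0 (J = (-4 - 1)*(-3 + 3) = -5*0 = 0)
D(l) = -1 + l (D(l) = (-1 + l) - 1*0 = (-1 + l) + 0 = -1 + l)
D(5) + 64*((-34 - 88)*(-169 + 10)) = (-1 + 5) + 64*((-34 - 88)*(-169 + 10)) = 4 + 64*(-122*(-159)) = 4 + 64*19398 = 4 + 1241472 = 1241476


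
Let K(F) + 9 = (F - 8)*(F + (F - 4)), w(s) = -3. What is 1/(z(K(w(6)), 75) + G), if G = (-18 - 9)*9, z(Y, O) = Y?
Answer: -1/142 ≈ -0.0070423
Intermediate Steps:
K(F) = -9 + (-8 + F)*(-4 + 2*F) (K(F) = -9 + (F - 8)*(F + (F - 4)) = -9 + (-8 + F)*(F + (-4 + F)) = -9 + (-8 + F)*(-4 + 2*F))
G = -243 (G = -27*9 = -243)
1/(z(K(w(6)), 75) + G) = 1/((23 - 20*(-3) + 2*(-3)²) - 243) = 1/((23 + 60 + 2*9) - 243) = 1/((23 + 60 + 18) - 243) = 1/(101 - 243) = 1/(-142) = -1/142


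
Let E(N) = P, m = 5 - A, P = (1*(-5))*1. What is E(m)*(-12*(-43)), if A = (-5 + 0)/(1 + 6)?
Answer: -2580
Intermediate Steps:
A = -5/7 ≈ -0.71429
P = -5 (P = -5*1 = -5)
m = 40/7 (m = 5 - 1*(-5/7) = 5 + 5/7 = 40/7 ≈ 5.7143)
E(N) = -5
E(m)*(-12*(-43)) = -(-60)*(-43) = -5*516 = -2580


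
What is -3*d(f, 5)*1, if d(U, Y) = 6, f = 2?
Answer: -18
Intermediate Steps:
-3*d(f, 5)*1 = -3*6*1 = -18*1 = -18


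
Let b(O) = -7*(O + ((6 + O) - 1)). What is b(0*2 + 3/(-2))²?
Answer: 196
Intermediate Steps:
b(O) = -35 - 14*O (b(O) = -7*(O + (5 + O)) = -7*(5 + 2*O) = -35 - 14*O)
b(0*2 + 3/(-2))² = (-35 - 14*(0*2 + 3/(-2)))² = (-35 - 14*(0 + 3*(-½)))² = (-35 - 14*(0 - 3/2))² = (-35 - 14*(-3/2))² = (-35 + 21)² = (-14)² = 196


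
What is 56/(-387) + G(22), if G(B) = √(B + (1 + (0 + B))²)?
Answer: -56/387 + √551 ≈ 23.329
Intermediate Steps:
G(B) = √(B + (1 + B)²)
56/(-387) + G(22) = 56/(-387) + √(22 + (1 + 22)²) = 56*(-1/387) + √(22 + 23²) = -56/387 + √(22 + 529) = -56/387 + √551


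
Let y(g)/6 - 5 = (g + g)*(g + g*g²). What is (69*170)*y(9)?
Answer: 935279820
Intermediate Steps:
y(g) = 30 + 12*g*(g + g³) (y(g) = 30 + 6*((g + g)*(g + g*g²)) = 30 + 6*((2*g)*(g + g³)) = 30 + 6*(2*g*(g + g³)) = 30 + 12*g*(g + g³))
(69*170)*y(9) = (69*170)*(30 + 12*9² + 12*9⁴) = 11730*(30 + 12*81 + 12*6561) = 11730*(30 + 972 + 78732) = 11730*79734 = 935279820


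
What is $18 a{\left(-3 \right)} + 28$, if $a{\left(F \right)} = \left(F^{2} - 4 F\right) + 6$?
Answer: $514$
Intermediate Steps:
$a{\left(F \right)} = 6 + F^{2} - 4 F$
$18 a{\left(-3 \right)} + 28 = 18 \left(6 + \left(-3\right)^{2} - -12\right) + 28 = 18 \left(6 + 9 + 12\right) + 28 = 18 \cdot 27 + 28 = 486 + 28 = 514$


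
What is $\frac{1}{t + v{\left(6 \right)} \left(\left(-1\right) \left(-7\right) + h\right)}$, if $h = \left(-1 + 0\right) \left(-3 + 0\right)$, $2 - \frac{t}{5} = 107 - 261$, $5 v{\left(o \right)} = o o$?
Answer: $\frac{1}{852} \approx 0.0011737$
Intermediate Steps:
$v{\left(o \right)} = \frac{o^{2}}{5}$ ($v{\left(o \right)} = \frac{o o}{5} = \frac{o^{2}}{5}$)
$t = 780$ ($t = 10 - 5 \left(107 - 261\right) = 10 - -770 = 10 + 770 = 780$)
$h = 3$ ($h = \left(-1\right) \left(-3\right) = 3$)
$\frac{1}{t + v{\left(6 \right)} \left(\left(-1\right) \left(-7\right) + h\right)} = \frac{1}{780 + \frac{6^{2}}{5} \left(\left(-1\right) \left(-7\right) + 3\right)} = \frac{1}{780 + \frac{1}{5} \cdot 36 \left(7 + 3\right)} = \frac{1}{780 + \frac{36}{5} \cdot 10} = \frac{1}{780 + 72} = \frac{1}{852}$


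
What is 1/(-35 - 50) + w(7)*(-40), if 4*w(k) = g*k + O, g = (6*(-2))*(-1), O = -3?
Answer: -68851/85 ≈ -810.01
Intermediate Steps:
g = 12 (g = -12*(-1) = 12)
w(k) = -¾ + 3*k (w(k) = (12*k - 3)/4 = (-3 + 12*k)/4 = -¾ + 3*k)
1/(-35 - 50) + w(7)*(-40) = 1/(-35 - 50) + (-¾ + 3*7)*(-40) = 1/(-85) + (-¾ + 21)*(-40) = -1/85 + (81/4)*(-40) = -1/85 - 810 = -68851/85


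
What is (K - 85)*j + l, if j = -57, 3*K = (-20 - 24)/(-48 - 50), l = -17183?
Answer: -604980/49 ≈ -12347.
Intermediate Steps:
K = 22/147 (K = ((-20 - 24)/(-48 - 50))/3 = (-44/(-98))/3 = (-44*(-1/98))/3 = (⅓)*(22/49) = 22/147 ≈ 0.14966)
(K - 85)*j + l = (22/147 - 85)*(-57) - 17183 = -12473/147*(-57) - 17183 = 236987/49 - 17183 = -604980/49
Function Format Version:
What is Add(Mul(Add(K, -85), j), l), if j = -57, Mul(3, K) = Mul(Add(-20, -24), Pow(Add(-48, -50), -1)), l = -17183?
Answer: Rational(-604980, 49) ≈ -12347.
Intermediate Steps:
K = Rational(22, 147) (K = Mul(Rational(1, 3), Mul(Add(-20, -24), Pow(Add(-48, -50), -1))) = Mul(Rational(1, 3), Mul(-44, Pow(-98, -1))) = Mul(Rational(1, 3), Mul(-44, Rational(-1, 98))) = Mul(Rational(1, 3), Rational(22, 49)) = Rational(22, 147) ≈ 0.14966)
Add(Mul(Add(K, -85), j), l) = Add(Mul(Add(Rational(22, 147), -85), -57), -17183) = Add(Mul(Rational(-12473, 147), -57), -17183) = Add(Rational(236987, 49), -17183) = Rational(-604980, 49)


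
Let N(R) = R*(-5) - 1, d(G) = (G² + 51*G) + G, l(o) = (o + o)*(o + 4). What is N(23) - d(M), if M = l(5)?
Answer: -12896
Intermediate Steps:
l(o) = 2*o*(4 + o) (l(o) = (2*o)*(4 + o) = 2*o*(4 + o))
M = 90 (M = 2*5*(4 + 5) = 2*5*9 = 90)
d(G) = G² + 52*G
N(R) = -1 - 5*R (N(R) = -5*R - 1 = -1 - 5*R)
N(23) - d(M) = (-1 - 5*23) - 90*(52 + 90) = (-1 - 115) - 90*142 = -116 - 1*12780 = -116 - 12780 = -12896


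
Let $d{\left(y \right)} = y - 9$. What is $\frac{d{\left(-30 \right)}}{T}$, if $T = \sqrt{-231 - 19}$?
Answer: $\frac{39 i \sqrt{10}}{50} \approx 2.4666 i$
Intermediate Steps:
$d{\left(y \right)} = -9 + y$ ($d{\left(y \right)} = y - 9 = -9 + y$)
$T = 5 i \sqrt{10}$ ($T = \sqrt{-250} = 5 i \sqrt{10} \approx 15.811 i$)
$\frac{d{\left(-30 \right)}}{T} = \frac{-9 - 30}{5 i \sqrt{10}} = - 39 \left(- \frac{i \sqrt{10}}{50}\right) = \frac{39 i \sqrt{10}}{50}$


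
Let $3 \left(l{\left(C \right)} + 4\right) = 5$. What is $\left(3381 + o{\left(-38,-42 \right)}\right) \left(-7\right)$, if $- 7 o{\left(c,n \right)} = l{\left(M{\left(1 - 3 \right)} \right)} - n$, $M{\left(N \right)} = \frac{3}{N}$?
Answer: $- \frac{70882}{3} \approx -23627.0$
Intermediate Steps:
$l{\left(C \right)} = - \frac{7}{3}$ ($l{\left(C \right)} = -4 + \frac{1}{3} \cdot 5 = -4 + \frac{5}{3} = - \frac{7}{3}$)
$o{\left(c,n \right)} = \frac{1}{3} + \frac{n}{7}$ ($o{\left(c,n \right)} = - \frac{- \frac{7}{3} - n}{7} = \frac{1}{3} + \frac{n}{7}$)
$\left(3381 + o{\left(-38,-42 \right)}\right) \left(-7\right) = \left(3381 + \left(\frac{1}{3} + \frac{1}{7} \left(-42\right)\right)\right) \left(-7\right) = \left(3381 + \left(\frac{1}{3} - 6\right)\right) \left(-7\right) = \left(3381 - \frac{17}{3}\right) \left(-7\right) = \frac{10126}{3} \left(-7\right) = - \frac{70882}{3}$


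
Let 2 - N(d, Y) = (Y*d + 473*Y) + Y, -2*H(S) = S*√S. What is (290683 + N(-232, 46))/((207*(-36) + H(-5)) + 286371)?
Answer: 311890572828/311183234369 - 2795530*I*√5/311183234369 ≈ 1.0023 - 2.0088e-5*I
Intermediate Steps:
H(S) = -S^(3/2)/2 (H(S) = -S*√S/2 = -S^(3/2)/2)
N(d, Y) = 2 - 474*Y - Y*d (N(d, Y) = 2 - ((Y*d + 473*Y) + Y) = 2 - ((473*Y + Y*d) + Y) = 2 - (474*Y + Y*d) = 2 + (-474*Y - Y*d) = 2 - 474*Y - Y*d)
(290683 + N(-232, 46))/((207*(-36) + H(-5)) + 286371) = (290683 + (2 - 474*46 - 1*46*(-232)))/((207*(-36) - (-5)*I*√5/2) + 286371) = (290683 + (2 - 21804 + 10672))/((-7452 - (-5)*I*√5/2) + 286371) = (290683 - 11130)/((-7452 + 5*I*√5/2) + 286371) = 279553/(278919 + 5*I*√5/2)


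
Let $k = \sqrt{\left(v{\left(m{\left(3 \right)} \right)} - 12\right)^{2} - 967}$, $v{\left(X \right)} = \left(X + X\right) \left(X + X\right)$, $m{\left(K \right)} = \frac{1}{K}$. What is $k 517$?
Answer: $\frac{517 i \sqrt{67511}}{9} \approx 14926.0 i$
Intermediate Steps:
$v{\left(X \right)} = 4 X^{2}$ ($v{\left(X \right)} = 2 X 2 X = 4 X^{2}$)
$k = \frac{i \sqrt{67511}}{9}$ ($k = \sqrt{\left(4 \left(\frac{1}{3}\right)^{2} - 12\right)^{2} - 967} = \sqrt{\left(\frac{4}{9} - 12\right)^{2} - 967} = \sqrt{\left(- \frac{104}{9}\right)^{2} - 967} = \sqrt{\frac{10816}{81} - 967} = \sqrt{- \frac{67511}{81}} = \frac{i \sqrt{67511}}{9} \approx 28.87 i$)
$k 517 = \frac{i \sqrt{67511}}{9} \cdot 517 = \frac{517 i \sqrt{67511}}{9}$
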